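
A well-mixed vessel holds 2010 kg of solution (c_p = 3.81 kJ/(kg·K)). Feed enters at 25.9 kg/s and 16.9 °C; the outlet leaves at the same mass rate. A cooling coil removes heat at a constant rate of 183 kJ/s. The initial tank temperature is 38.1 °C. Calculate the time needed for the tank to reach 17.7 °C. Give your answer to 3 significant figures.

168 s

M c_p dT/dt = ṁ c_p (T_in − T) − Q̇.
τ = M/ṁ = 77.606 s; T_ss = T_in − Q̇/(ṁ c_p) = 15.046 °C.
T(t) = T_ss + (T₀ − T_ss) e^(−t/τ). Set T = 17.7:
e^(−t/τ) = (17.7 − 15.046)/(38.1 − 15.046) = 0.11514
t = −77.606 · ln(0.11514) = 167.75 s.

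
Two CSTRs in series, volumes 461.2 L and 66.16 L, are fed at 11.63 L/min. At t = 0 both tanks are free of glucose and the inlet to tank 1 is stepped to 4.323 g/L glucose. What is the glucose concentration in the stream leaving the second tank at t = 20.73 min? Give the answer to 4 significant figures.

1.350 g/L

Species balance on tank i: dCᵢ/dt = (Cᵢ₋₁ − Cᵢ)/τᵢ with τᵢ = Vᵢ/Q.
τ₁ = 461.2/11.63 = 39.6561 min; τ₂ = 66.16/11.63 = 5.68874 min.
Tank 1: C₁ = C_in(1 − e^(−t/τ₁)). Tank 2 (τ₁ ≠ τ₂): C₂ = C_in[1 − (τ₁ e^(−t/τ₁) − τ₂ e^(−t/τ₂))/(τ₁ − τ₂)].
At t = 20.73: e^(−t/τ₁) = 0.592891, e^(−t/τ₂) = 0.0261464.
C₂ = 4.323·[1 − (39.6561·0.592891 − 5.68874·0.0261464)/(33.9673)] = 4.323·0.312193 = 1.34961 g/L.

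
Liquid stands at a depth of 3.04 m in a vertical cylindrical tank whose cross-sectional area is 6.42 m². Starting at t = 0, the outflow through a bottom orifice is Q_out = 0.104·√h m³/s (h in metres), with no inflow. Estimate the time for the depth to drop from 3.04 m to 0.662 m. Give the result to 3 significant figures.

115 s

Mass balance (ρ constant): A dh/dt = −0.104 √h.
∫ h^(−1/2) dh = −(0.104/A) ∫ dt, giving 2√h = 2√h₀ − (0.104/A) t.
t = 2A(√h₀ − √h)/0.104 = 2·6.42·(√3.04 − √0.662)/0.104
  = 12.840 × (1.7436 − 0.81363) / 0.104 = 114.81 s.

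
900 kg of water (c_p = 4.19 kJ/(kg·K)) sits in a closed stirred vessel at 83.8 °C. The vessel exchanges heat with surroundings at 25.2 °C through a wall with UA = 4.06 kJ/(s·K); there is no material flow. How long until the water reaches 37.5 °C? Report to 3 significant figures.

1450 s

M c_p dT/dt = −UA(T − T_amb).
τ = M c_p/UA = 928.82 s; T_ss = T_amb = 25.200 °C.
T(t) = T_ss + (T₀ − T_ss)e^(−t/τ); set T = 37.5:
t = −τ ln[(T − T_ss)/(T₀ − T_ss)] = −928.82 · ln(0.20990) = 1450.0 s.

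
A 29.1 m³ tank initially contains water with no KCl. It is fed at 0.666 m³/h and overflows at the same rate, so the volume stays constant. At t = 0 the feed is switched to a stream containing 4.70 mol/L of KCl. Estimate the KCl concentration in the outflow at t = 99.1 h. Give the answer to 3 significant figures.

4.21 mol/L

Mass balance on the solute (V constant): V dC/dt = Q(C_in − C).
Rewrite as dC/dt + C/τ = C_in/τ, τ = V/Q = 43.694 h.
Solution: C(t) = C_in + (C₀ − C_in) e^(−t/τ).
C(99.1) = 4.70 + (0 − 4.70)·e^(−99.1/43.694) = 4.70 + (-4.7000)·0.10351 = 4.2135 mol/L.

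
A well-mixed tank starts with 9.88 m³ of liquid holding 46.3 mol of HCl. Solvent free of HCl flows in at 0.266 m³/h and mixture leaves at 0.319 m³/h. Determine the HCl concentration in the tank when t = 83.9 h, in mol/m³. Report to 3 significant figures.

0.233 mol/m³

Total volume: dV/dt = Q_in − Q_out = -0.053000 m³/h, so V(t) = 9.88 − 0.053000 t and V(83.9) = 5.4333 m³.
No HCl enters, so dm/dt = −Q_out · (m/V).
Separate: dm/m = −Q_out dt/V(t) ⇒ ln(m/m₀) = −(Q_out/(Q_in−Q_out)) ln(V/V₀).
m = m₀ (V₀/V)^(Q_out/(Q_in−Q_out)) = 46.3 × (9.88/5.4333)^(-6.0189) = 1.2663 mol.
C = m/V = 1.2663/5.4333 = 0.23305 mol/m³.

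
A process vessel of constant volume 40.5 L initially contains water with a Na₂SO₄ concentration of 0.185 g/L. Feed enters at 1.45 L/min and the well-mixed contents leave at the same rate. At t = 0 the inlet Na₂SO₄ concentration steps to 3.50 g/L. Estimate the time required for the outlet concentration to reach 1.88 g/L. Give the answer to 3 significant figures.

20.0 min

Species balance: V dC/dt = Q(C_in − C) ⇒ τ = V/Q = 27.931 min.
C(t) = C_in + (C₀ − C_in) e^(−t/τ). Set C = 1.88 and solve for t:
e^(−t/τ) = (C − C_in)/(C₀ − C_in) = (1.88 − 3.50)/(0.185 − 3.50) = 0.48869
t = −τ ln(…) = 27.931 × 0.71603 = 19.999 min.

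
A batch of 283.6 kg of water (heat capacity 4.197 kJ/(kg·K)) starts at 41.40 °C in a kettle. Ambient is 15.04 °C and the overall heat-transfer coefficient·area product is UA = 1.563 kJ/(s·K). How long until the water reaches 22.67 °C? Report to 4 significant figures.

944.1 s

Lumped-capacitance energy balance: M c_p dT/dt = UA(T_amb − T).
τ = M c_p/UA = 761.529 s; T_ss = T_amb = 15.0400 °C.
T(t) = T_ss + (T₀ − T_ss)e^(−t/τ); set T = 22.67:
t = −τ ln[(T − T_ss)/(T₀ − T_ss)] = −761.529 · ln(0.289454) = 944.113 s.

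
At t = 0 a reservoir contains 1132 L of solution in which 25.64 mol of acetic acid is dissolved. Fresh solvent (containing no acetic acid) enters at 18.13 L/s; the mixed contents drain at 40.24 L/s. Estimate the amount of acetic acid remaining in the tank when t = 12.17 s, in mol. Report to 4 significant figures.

15.65 mol

Let m(t) be the amount of acetic acid. Volume: V(t) = V₀ + (Q_in − Q_out) t = 1132 − 22.1100 t; V(12.17) = 862.921 L.
Solute balance: dm/dt = 0 − Q_out C = −Q_out m/V(t).
Separate: dm/m = −Q_out dt/V(t) ⇒ ln(m/m₀) = −(Q_out/(Q_in−Q_out)) ln(V/V₀).
m = m₀ (V₀/V)^(Q_out/(Q_in−Q_out)) = 25.64 × (1132/862.921)^(-1.81999) = 15.6454 mol.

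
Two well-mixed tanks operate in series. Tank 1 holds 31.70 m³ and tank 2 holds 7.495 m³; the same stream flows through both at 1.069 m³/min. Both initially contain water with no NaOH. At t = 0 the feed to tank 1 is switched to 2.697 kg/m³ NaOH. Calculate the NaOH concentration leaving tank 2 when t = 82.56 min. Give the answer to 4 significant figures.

Time constants: τᵢ = Vᵢ/Q for each well-mixed tank.
τ₁ = 31.70/1.069 = 29.6539 min; τ₂ = 7.495/1.069 = 7.01123 min.
Tank 1: C₁ = C_in(1 − e^(−t/τ₁)). Tank 2 (τ₁ ≠ τ₂): C₂ = C_in[1 − (τ₁ e^(−t/τ₁) − τ₂ e^(−t/τ₂))/(τ₁ − τ₂)].
At t = 82.56: e^(−t/τ₁) = 0.0617834, e^(−t/τ₂) = 7.69144e-06.
C₂ = 2.697·[1 − (29.6539·0.0617834 − 7.01123·7.69144e-06)/(22.6427)] = 2.697·0.919088 = 2.47878 kg/m³.

2.479 kg/m³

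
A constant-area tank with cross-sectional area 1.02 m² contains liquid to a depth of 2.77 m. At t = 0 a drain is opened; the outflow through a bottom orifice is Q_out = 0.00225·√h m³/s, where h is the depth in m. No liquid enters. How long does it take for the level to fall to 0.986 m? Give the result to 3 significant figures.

A dh/dt = −Q_out = −0.00225 √h.
∫ h^(−1/2) dh = −(0.00225/A) ∫ dt, giving 2√h = 2√h₀ − (0.00225/A) t.
t = 2A(√h₀ − √h)/0.00225 = 2·1.02·(√2.77 − √0.986)/0.00225
  = 2.0400 × (1.6643 − 0.99298) / 0.00225 = 608.70 s.

609 s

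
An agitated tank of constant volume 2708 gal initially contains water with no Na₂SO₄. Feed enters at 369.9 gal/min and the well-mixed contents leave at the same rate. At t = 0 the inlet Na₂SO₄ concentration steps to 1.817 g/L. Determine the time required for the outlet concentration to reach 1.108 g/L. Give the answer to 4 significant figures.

Species balance: V dC/dt = Q(C_in − C) ⇒ τ = V/Q = 7.32090 min.
C(t) = C_in + (C₀ − C_in) e^(−t/τ). Set C = 1.108 and solve for t:
e^(−t/τ) = (C − C_in)/(C₀ − C_in) = (1.108 − 1.817)/(0 − 1.817) = 0.390204
t = −τ ln(…) = 7.32090 × 0.941087 = 6.88960 min.

6.890 min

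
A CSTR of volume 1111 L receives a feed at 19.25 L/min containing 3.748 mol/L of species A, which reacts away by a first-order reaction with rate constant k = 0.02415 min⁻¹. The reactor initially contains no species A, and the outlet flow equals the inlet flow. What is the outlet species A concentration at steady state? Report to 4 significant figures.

Species balance: V dC/dt = Q C_in − Q C − k V C.
At steady state: 0 = Q C_in − (Q + kV) C_ss, so C_ss = Q C_in/(Q + kV).
C_ss = 19.25·3.748/(19.25 + 0.02415·1111) = 72.1490/46.0807 = 1.56571 mol/L.

1.566 mol/L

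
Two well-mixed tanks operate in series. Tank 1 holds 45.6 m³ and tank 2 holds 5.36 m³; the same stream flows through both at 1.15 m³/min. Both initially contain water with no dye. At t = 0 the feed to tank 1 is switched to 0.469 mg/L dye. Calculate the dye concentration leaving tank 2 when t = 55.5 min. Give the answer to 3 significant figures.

Each tank obeys Vᵢ dCᵢ/dt = Q(Cᵢ₋₁ − Cᵢ), so τᵢ = Vᵢ/Q.
τ₁ = 45.6/1.15 = 39.652 min; τ₂ = 5.36/1.15 = 4.6609 min.
Tank 1: C₁ = C_in(1 − e^(−t/τ₁)). Tank 2 (τ₁ ≠ τ₂): C₂ = C_in[1 − (τ₁ e^(−t/τ₁) − τ₂ e^(−t/τ₂))/(τ₁ − τ₂)].
At t = 55.5: e^(−t/τ₁) = 0.24668, e^(−t/τ₂) = 6.7387e-06.
C₂ = 0.469·[1 − (39.652·0.24668 − 4.6609·6.7387e-06)/(34.991)] = 0.469·0.72047 = 0.33790 mg/L.

0.338 mg/L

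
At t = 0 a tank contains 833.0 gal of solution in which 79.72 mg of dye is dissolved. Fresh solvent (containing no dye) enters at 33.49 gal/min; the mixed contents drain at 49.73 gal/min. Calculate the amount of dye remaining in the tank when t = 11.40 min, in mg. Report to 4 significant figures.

Total volume: dV/dt = Q_in − Q_out = -16.2400 gal/min, so V(t) = 833.0 − 16.2400 t and V(11.40) = 647.864 gal.
Species balance (pure solvent in): dm/dt = −Q_out · m/V(t).
dm/m = −Q_out dt/(V₀ − 16.2400 t); integrating gives ln(m/m₀) = −(Q_out/(Q_in−Q_out)) ln(V/V₀).
m = m₀ (V₀/V)^(Q_out/(Q_in−Q_out)) = 79.72 × (833.0/647.864)^(-3.06219) = 36.9228 mg.

36.92 mg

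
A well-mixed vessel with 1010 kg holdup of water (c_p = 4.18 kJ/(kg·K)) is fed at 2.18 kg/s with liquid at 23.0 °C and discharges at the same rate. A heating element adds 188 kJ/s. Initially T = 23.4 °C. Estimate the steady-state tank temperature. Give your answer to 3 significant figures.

43.6 °C

M c_p dT/dt = ṁ c_p (T_in − T) + Q̇.
At steady state dT/dt = 0 ⇒ T_ss = T_in + Q̇/(ṁ c_p) = 23.0 + 188/(2.18·4.18) = 43.631 °C.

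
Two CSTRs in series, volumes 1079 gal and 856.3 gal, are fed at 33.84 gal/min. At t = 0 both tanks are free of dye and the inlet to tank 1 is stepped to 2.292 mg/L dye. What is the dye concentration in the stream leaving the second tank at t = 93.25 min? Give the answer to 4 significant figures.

Species balance on tank i: dCᵢ/dt = (Cᵢ₋₁ − Cᵢ)/τᵢ with τᵢ = Vᵢ/Q.
τ₁ = 1079/33.84 = 31.8853 min; τ₂ = 856.3/33.84 = 25.3044 min.
Solving the cascade with C₁(0)=C₂(0)=0 gives C₂(t) = C_in[1 − (τ₁ e^(−t/τ₁) − τ₂ e^(−t/τ₂))/(τ₁ − τ₂)].
At t = 93.25: e^(−t/τ₁) = 0.0536893, e^(−t/τ₂) = 0.0250938.
C₂ = 2.292·[1 − (31.8853·0.0536893 − 25.3044·0.0250938)/(6.58097)] = 2.292·0.836359 = 1.91693 mg/L.

1.917 mg/L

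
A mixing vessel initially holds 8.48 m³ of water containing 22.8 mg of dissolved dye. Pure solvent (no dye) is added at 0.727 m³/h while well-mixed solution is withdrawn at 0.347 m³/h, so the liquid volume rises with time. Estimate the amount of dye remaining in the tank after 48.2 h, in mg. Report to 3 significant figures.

7.97 mg

Let m(t) be the amount of dye. Volume: V(t) = V₀ + (Q_in − Q_out) t = 8.48 + 0.38000 t; V(48.2) = 26.796 m³.
Species balance (pure solvent in): dm/dt = −Q_out · m/V(t).
dm/m = −Q_out dt/(V₀ + 0.38000 t); integrating gives ln(m/m₀) = −(Q_out/(Q_in−Q_out)) ln(V/V₀).
m = m₀ (V₀/V)^(Q_out/(Q_in−Q_out)) = 22.8 × (8.48/26.796)^(0.91316) = 7.9736 mg.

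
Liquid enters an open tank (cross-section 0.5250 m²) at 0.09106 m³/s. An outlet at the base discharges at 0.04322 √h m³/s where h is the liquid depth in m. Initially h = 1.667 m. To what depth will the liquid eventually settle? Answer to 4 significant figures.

4.439 m

A dh/dt = Q_in − 0.04322 √h. Steady state requires inflow = outflow:
Q_in = 0.04322 √h_ss ⇒ √h_ss = 0.09106/0.04322 = 2.10689.
h_ss = 2.10689² = 4.43901 m. (Since h₀ = 1.667 m < h_ss, the level will rise toward this value.)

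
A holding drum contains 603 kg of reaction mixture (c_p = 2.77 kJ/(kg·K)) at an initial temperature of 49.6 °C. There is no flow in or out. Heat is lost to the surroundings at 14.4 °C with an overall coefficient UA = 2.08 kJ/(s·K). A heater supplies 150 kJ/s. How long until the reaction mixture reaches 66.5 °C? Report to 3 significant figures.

492 s

Unsteady energy balance on the tank contents: M c_p dT/dt = −UA(T − T_amb) + Q̇.
τ = M c_p/UA = 803.03 s; T_ss = T_amb + Q̇/UA = 14.4 + 150/2.08 = 86.515 °C.
T(t) = T_ss + (T₀ − T_ss)e^(−t/τ); set T = 66.5:
t = −τ ln[(T − T_ss)/(T₀ − T_ss)] = −803.03 · ln(0.54220) = 491.56 s.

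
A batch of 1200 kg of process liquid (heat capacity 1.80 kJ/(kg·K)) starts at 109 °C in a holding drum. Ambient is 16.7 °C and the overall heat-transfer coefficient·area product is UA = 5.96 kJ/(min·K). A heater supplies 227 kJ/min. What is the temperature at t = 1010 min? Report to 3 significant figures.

M c_p dT/dt = −UA(T − T_amb) + Q̇.
dT/dt = (T_ss − T)/τ with T_ss = T_amb + Q̇/UA = 16.7 + 227/5.96 = 54.787 °C, τ = M c_p/UA = 1200·1.80/5.96 = 362.42 min.
Integrating: T(t) = T_ss + (T₀ − T_ss) e^(−t/τ).
T(1010) = 54.787 + (54.213)·0.061615 = 58.128 °C.

58.1 °C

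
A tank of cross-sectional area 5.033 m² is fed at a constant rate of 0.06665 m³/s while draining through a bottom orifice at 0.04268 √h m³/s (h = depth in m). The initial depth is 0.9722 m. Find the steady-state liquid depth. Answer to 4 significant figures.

2.439 m

Level balance: A dh/dt = 0.06665 − 0.04268 √h. Setting dh/dt = 0:
Q_in = 0.04268 √h_ss ⇒ √h_ss = 0.06665/0.04268 = 1.56162.
h_ss = 1.56162² = 2.43866 m. (Since h₀ = 0.9722 m < h_ss, the level will rise toward this value.)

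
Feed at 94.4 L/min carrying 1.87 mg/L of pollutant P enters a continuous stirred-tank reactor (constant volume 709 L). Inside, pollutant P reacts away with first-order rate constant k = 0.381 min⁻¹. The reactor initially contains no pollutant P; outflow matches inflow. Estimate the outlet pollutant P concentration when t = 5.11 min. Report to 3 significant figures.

Species balance: V dC/dt = Q C_in − Q C − k V C.
dC/dt = (Q/V) C_in − (Q/V + k) C; effective rate a = Q/V + k = 0.13315 + 0.381 = 0.51415 min⁻¹.
C_ss = Q C_in/(Q + kV) = 0.48426 mg/L; C(t) = C_ss + (C₀ − C_ss) e^(−a t).
C(5.11) = 0.48426 + (-0.48426)·e^(−0.51415·5.11) = 0.48426 + (-0.48426)·0.072275 = 0.44926 mg/L.

0.449 mg/L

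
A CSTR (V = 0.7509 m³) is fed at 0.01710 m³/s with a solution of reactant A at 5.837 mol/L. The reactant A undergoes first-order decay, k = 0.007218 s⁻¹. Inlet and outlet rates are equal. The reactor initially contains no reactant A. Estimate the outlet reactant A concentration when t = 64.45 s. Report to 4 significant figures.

Species balance: V dC/dt = Q C_in − Q C − k V C.
dC/dt = (Q/V) C_in − (Q/V + k) C; effective rate a = Q/V + k = 0.0227727 + 0.007218 = 0.0299907 s⁻¹.
C_ss = Q C_in/(Q + kV) = 4.43218 mol/L; C(t) = C_ss + (C₀ − C_ss) e^(−a t).
C(64.45) = 4.43218 + (-4.43218)·e^(−0.0299907·64.45) = 4.43218 + (-4.43218)·0.144728 = 3.79072 mol/L.

3.791 mol/L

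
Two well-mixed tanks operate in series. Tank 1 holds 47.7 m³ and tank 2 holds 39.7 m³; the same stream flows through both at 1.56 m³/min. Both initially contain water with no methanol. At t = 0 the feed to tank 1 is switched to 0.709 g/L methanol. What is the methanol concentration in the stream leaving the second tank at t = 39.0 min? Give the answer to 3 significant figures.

0.288 g/L

Time constants: τᵢ = Vᵢ/Q for each well-mixed tank.
τ₁ = 47.7/1.56 = 30.577 min; τ₂ = 39.7/1.56 = 25.449 min.
Tank 1: C₁ = C_in(1 − e^(−t/τ₁)). Tank 2 (τ₁ ≠ τ₂): C₂ = C_in[1 − (τ₁ e^(−t/τ₁) − τ₂ e^(−t/τ₂))/(τ₁ − τ₂)].
At t = 39.0: e^(−t/τ₁) = 0.27930, e^(−t/τ₂) = 0.21600.
C₂ = 0.709·[1 − (30.577·0.27930 − 25.449·0.21600)/(5.1282)] = 0.709·0.40656 = 0.28825 g/L.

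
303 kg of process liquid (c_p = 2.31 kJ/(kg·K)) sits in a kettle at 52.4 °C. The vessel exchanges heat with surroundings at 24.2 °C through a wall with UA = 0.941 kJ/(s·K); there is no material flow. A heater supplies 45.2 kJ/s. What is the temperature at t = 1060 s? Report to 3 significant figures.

67.5 °C

M c_p dT/dt = −UA(T − T_amb) + Q̇.
dT/dt = (T_ss − T)/τ with T_ss = T_amb + Q̇/UA = 24.2 + 45.2/0.941 = 72.234 °C, τ = M c_p/UA = 303·2.31/0.941 = 743.82 s.
This is linear first-order; T(t) = T_ss + (T₀ − T_ss) e^(−t/τ).
T(1060) = 72.234 + (-19.834)·0.24049 = 67.464 °C.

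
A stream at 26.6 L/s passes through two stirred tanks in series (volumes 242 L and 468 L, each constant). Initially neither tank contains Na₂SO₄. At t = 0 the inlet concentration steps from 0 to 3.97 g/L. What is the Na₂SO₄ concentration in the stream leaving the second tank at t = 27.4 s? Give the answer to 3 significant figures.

2.45 g/L

Each tank obeys Vᵢ dCᵢ/dt = Q(Cᵢ₋₁ − Cᵢ), so τᵢ = Vᵢ/Q.
τ₁ = 242/26.6 = 9.0977 s; τ₂ = 468/26.6 = 17.594 s.
Tank 1: C₁ = C_in(1 − e^(−t/τ₁)). Tank 2 (τ₁ ≠ τ₂): C₂ = C_in[1 − (τ₁ e^(−t/τ₁) − τ₂ e^(−t/τ₂))/(τ₁ − τ₂)].
At t = 27.4: e^(−t/τ₁) = 0.049206, e^(−t/τ₂) = 0.21069.
C₂ = 3.97·[1 − (9.0977·0.049206 − 17.594·0.21069)/(-8.4962)] = 3.97·0.61639 = 2.4471 g/L.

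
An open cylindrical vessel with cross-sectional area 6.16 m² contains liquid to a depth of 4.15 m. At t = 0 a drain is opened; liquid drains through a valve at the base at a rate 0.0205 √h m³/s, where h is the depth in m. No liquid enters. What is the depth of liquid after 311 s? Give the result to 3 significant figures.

2.31 m

With no inflow, A dh/dt = −0.0205 √h.
This is separable: 2 d(√h)/dt = −0.0205/A, so √h = √h₀ − (0.0205/(2A)) t.
√h = √4.15 − 0.0205·311/(2·6.16) = 2.0372 − 0.51749 = 1.5197.
h = 1.5197² = 2.3094 m.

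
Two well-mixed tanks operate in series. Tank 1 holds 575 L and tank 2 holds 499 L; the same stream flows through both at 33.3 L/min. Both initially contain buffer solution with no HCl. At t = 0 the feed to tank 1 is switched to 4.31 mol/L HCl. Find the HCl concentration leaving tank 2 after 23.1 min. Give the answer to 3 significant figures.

1.81 mol/L

Each tank obeys Vᵢ dCᵢ/dt = Q(Cᵢ₋₁ − Cᵢ), so τᵢ = Vᵢ/Q.
τ₁ = 575/33.3 = 17.267 min; τ₂ = 499/33.3 = 14.985 min.
Solving the cascade with C₁(0)=C₂(0)=0 gives C₂(t) = C_in[1 − (τ₁ e^(−t/τ₁) − τ₂ e^(−t/τ₂))/(τ₁ − τ₂)].
At t = 23.1: e^(−t/τ₁) = 0.26242, e^(−t/τ₂) = 0.21405.
C₂ = 4.31·[1 − (17.267·0.26242 − 14.985·0.21405)/(2.2823)] = 4.31·0.41996 = 1.8100 mol/L.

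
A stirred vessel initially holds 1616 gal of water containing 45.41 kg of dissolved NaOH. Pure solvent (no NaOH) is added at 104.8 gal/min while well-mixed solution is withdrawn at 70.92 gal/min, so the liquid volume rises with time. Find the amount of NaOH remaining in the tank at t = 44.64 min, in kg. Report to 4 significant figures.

11.39 kg

Total volume: dV/dt = Q_in − Q_out = 33.8800 gal/min, so V(t) = 1616 + 33.8800 t and V(44.64) = 3128.40 gal.
No NaOH enters, so dm/dt = −Q_out · (m/V).
dm/m = −Q_out dt/(V₀ + 33.8800 t); integrating gives ln(m/m₀) = −(Q_out/(Q_in−Q_out)) ln(V/V₀).
m = m₀ (V₀/V)^(Q_out/(Q_in−Q_out)) = 45.41 × (1616/3128.40)^(2.09327) = 11.3928 kg.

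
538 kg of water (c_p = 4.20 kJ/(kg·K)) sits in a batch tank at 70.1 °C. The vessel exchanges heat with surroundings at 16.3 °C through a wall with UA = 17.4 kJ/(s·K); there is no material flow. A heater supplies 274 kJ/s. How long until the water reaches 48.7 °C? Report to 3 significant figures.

107 s

M c_p dT/dt = −UA(T − T_amb) + Q̇.
τ = M c_p/UA = 129.86 s; T_ss = T_amb + Q̇/UA = 16.3 + 274/17.4 = 32.047 °C.
T(t) = T_ss + (T₀ − T_ss)e^(−t/τ); set T = 48.7:
t = −τ ln[(T − T_ss)/(T₀ − T_ss)] = −129.86 · ln(0.43762) = 107.32 s.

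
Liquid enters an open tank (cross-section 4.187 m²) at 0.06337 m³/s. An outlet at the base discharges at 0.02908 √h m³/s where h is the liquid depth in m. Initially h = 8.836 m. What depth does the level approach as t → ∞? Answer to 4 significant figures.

A dh/dt = Q_in − 0.02908 √h. Steady state requires inflow = outflow:
Q_in = 0.02908 √h_ss ⇒ √h_ss = 0.06337/0.02908 = 2.17916.
h_ss = 2.17916² = 4.74874 m. (Since h₀ = 8.836 m > h_ss, the level will fall toward this value.)

4.749 m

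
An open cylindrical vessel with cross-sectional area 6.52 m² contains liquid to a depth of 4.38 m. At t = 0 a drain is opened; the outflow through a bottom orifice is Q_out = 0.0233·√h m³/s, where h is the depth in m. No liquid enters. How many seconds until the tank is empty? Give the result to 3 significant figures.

Accumulation of liquid (constant cross-section A): A dh/dt = −0.0233 √h.
This is separable: 2 d(√h)/dt = −0.0233/A, so √h = √h₀ − (0.0233/(2A)) t.
Tank is empty when √h = 0: t_empty = 2A√h₀/0.0233.
t_empty = 2·6.52·√4.38/0.0233 = 13.040·2.0928/0.0233 = 1171.3 s.

1170 s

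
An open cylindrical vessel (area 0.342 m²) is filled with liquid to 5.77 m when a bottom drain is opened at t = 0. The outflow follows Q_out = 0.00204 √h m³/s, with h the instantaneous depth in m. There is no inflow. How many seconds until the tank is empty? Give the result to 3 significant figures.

A dh/dt = −Q_out = −0.00204 √h.
∫ h^(−1/2) dh = −(0.00204/A) ∫ dt, giving 2√h = 2√h₀ − (0.00204/A) t.
Set h = 0: 2√h₀ = (0.00204/A) t_empty ⇒ t_empty = 2A√h₀/0.00204.
t_empty = 2·0.342·√5.77/0.00204 = 0.68400·2.4021/0.00204 = 805.40 s.

805 s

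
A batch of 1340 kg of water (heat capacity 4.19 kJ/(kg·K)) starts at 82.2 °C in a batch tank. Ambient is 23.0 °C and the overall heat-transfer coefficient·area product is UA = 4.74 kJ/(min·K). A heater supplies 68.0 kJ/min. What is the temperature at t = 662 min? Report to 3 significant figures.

M c_p dT/dt = −UA(T − T_amb) + Q̇.
dT/dt = (T_ss − T)/τ with T_ss = T_amb + Q̇/UA = 23.0 + 68.0/4.74 = 37.346 °C, τ = M c_p/UA = 1340·4.19/4.74 = 1184.5 min.
Integrating: T(t) = T_ss + (T₀ − T_ss) e^(−t/τ).
T(662) = 37.346 + (44.854)·0.57185 = 62.996 °C.

63.0 °C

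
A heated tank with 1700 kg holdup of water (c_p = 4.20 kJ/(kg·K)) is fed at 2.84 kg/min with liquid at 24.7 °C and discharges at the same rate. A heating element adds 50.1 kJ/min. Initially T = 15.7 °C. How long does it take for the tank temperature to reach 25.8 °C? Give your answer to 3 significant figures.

M c_p dT/dt = ṁ c_p (T_in − T) + Q̇.
τ = M/ṁ = 598.59 min; T_ss = T_in + Q̇/(ṁ c_p) = 28.900 °C.
T(t) = T_ss + (T₀ − T_ss) e^(−t/τ). Set T = 25.8:
e^(−t/τ) = (25.8 − 28.900)/(15.7 − 28.900) = 0.23486
t = −598.59 · ln(0.23486) = 867.22 min.

867 min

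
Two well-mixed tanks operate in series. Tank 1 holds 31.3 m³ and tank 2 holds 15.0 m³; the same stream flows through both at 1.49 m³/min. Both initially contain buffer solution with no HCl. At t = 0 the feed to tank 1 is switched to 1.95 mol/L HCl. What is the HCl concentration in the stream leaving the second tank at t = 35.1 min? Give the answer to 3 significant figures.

Species balance on tank i: dCᵢ/dt = (Cᵢ₋₁ − Cᵢ)/τᵢ with τᵢ = Vᵢ/Q.
τ₁ = 31.3/1.49 = 21.007 min; τ₂ = 15.0/1.49 = 10.067 min.
Tank 1: C₁ = C_in(1 − e^(−t/τ₁)). Tank 2 (τ₁ ≠ τ₂): C₂ = C_in[1 − (τ₁ e^(−t/τ₁) − τ₂ e^(−t/τ₂))/(τ₁ − τ₂)].
At t = 35.1: e^(−t/τ₁) = 0.18808, e^(−t/τ₂) = 0.030605.
C₂ = 1.95·[1 − (21.007·0.18808 − 10.067·0.030605)/(10.940)] = 1.95·0.66701 = 1.3007 mol/L.

1.30 mol/L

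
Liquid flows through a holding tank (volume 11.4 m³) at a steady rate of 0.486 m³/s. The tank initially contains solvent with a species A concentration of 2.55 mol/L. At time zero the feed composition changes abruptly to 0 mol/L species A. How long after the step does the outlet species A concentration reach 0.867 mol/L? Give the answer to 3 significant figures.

25.3 s

Species balance: V dC/dt = Q(C_in − C) ⇒ τ = V/Q = 23.457 s.
C(t) = C_in + (C₀ − C_in) e^(−t/τ). Set C = 0.867 and solve for t:
e^(−t/τ) = (C − C_in)/(C₀ − C_in) = (0.867 − 0)/(2.55 − 0) = 0.34000
t = −τ ln(…) = 23.457 × 1.0788 = 25.305 s.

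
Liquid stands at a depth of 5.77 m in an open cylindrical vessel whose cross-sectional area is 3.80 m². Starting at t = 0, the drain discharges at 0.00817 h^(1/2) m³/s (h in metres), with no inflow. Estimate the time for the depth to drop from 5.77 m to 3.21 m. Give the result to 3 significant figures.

A dh/dt = −Q_out = −0.00817 √h.
Separate and integrate: 2(√h − √h₀) = −(0.00817/A) t.
t = 2A(√h₀ − √h)/0.00817 = 2·3.80·(√5.77 − √3.21)/0.00817
  = 7.6000 × (2.4021 − 1.7916) / 0.00817 = 567.85 s.

568 s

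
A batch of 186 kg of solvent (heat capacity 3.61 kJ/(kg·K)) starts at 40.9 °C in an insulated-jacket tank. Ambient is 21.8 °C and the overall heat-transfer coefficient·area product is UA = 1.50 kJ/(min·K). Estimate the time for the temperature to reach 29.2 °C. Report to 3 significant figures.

424 min

Lumped-capacitance energy balance: M c_p dT/dt = UA(T_amb − T).
τ = M c_p/UA = 447.64 min; T_ss = T_amb = 21.800 °C.
T(t) = T_ss + (T₀ − T_ss)e^(−t/τ); set T = 29.2:
t = −τ ln[(T − T_ss)/(T₀ − T_ss)] = −447.64 · ln(0.38743) = 424.46 min.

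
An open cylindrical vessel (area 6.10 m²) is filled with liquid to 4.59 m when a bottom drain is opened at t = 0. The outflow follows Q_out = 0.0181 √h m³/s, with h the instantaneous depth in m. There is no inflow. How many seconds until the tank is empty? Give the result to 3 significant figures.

1440 s

With no inflow, A dh/dt = −0.0181 √h.
∫ h^(−1/2) dh = −(0.0181/A) ∫ dt, giving 2√h = 2√h₀ − (0.0181/A) t.
Set h = 0: 2√h₀ = (0.0181/A) t_empty ⇒ t_empty = 2A√h₀/0.0181.
t_empty = 2·6.10·√4.59/0.0181 = 12.200·2.1424/0.0181 = 1444.1 s.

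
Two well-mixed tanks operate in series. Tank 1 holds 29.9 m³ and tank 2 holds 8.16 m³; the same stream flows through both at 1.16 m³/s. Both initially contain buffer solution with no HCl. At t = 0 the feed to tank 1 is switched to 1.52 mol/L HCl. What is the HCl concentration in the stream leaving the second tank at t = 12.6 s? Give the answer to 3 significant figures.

Each tank obeys Vᵢ dCᵢ/dt = Q(Cᵢ₋₁ − Cᵢ), so τᵢ = Vᵢ/Q.
τ₁ = 29.9/1.16 = 25.776 s; τ₂ = 8.16/1.16 = 7.0345 s.
Tank 1: C₁ = C_in(1 − e^(−t/τ₁)). Tank 2 (τ₁ ≠ τ₂): C₂ = C_in[1 − (τ₁ e^(−t/τ₁) − τ₂ e^(−t/τ₂))/(τ₁ − τ₂)].
At t = 12.6: e^(−t/τ₁) = 0.61334, e^(−t/τ₂) = 0.16676.
C₂ = 1.52·[1 − (25.776·0.61334 − 7.0345·0.16676)/(18.741)] = 1.52·0.21903 = 0.33293 mol/L.

0.333 mol/L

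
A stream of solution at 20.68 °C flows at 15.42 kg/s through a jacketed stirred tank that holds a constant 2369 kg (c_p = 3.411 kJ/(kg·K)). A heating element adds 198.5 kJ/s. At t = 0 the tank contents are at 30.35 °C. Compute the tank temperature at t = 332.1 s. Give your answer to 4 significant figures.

25.13 °C

M c_p dT/dt = ṁ c_p (T_in − T) + Q̇.
Rearrange: dT/dt = (T_ss − T)/τ with τ = M/ṁ = 153.632 s and T_ss = T_in + Q̇/(ṁ c_p) = 24.4539 °C.
This is linear first-order; T(t) = T_ss + (T₀ − T_ss) e^(−t/τ).
T(332.1) = 24.4539 + (5.89606)·e^(−332.1/153.632) = 24.4539 + (5.89606)·0.115133 = 25.1328 °C.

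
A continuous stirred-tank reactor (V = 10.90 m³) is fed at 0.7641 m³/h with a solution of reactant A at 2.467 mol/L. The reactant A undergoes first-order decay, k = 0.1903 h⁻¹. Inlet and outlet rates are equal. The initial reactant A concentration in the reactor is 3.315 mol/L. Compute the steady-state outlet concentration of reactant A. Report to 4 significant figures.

V dC/dt = Q(C_in − C) − k V C.
At steady state: 0 = Q C_in − (Q + kV) C_ss, so C_ss = Q C_in/(Q + kV).
C_ss = 0.7641·2.467/(0.7641 + 0.1903·10.90) = 1.88503/2.83837 = 0.664126 mol/L.

0.6641 mol/L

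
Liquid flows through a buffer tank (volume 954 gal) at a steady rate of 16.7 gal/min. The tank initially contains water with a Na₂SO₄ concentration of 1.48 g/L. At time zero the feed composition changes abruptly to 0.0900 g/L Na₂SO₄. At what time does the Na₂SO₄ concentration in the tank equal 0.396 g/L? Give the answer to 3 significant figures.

Accumulation = in − out for the solute gives V dC/dt = Q(C_in − C), so τ = V/Q = 57.126 min.
C(t) = C_in + (C₀ − C_in) e^(−t/τ). Set C = 0.396 and solve for t:
e^(−t/τ) = (C − C_in)/(C₀ − C_in) = (0.396 − 0.0900)/(1.48 − 0.0900) = 0.22014
t = −τ ln(…) = 57.126 × 1.5135 = 86.458 min.

86.5 min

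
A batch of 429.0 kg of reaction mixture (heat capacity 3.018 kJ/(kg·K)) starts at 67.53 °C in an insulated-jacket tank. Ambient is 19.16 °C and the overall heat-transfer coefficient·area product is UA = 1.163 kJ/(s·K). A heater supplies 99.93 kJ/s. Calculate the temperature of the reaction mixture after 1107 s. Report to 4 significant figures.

91.19 °C

Lumped-capacitance energy balance: M c_p dT/dt = UA(T_amb − T) + Q̇.
dT/dt = (T_ss − T)/τ with T_ss = T_amb + Q̇/UA = 19.16 + 99.93/1.163 = 105.084 °C, τ = M c_p/UA = 429.0·3.018/1.163 = 1113.26 s.
T approaches T_ss exponentially: T(t) = T_ss + (T₀ − T_ss) e^(−t/τ).
T(1107) = 105.084 + (-37.5543)·0.369954 = 91.1910 °C.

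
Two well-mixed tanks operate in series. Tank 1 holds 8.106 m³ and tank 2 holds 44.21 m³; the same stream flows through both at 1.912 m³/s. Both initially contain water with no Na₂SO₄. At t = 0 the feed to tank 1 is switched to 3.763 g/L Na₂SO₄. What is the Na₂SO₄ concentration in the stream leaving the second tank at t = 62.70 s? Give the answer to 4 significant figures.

3.457 g/L

Species balance on tank i: dCᵢ/dt = (Cᵢ₋₁ − Cᵢ)/τᵢ with τᵢ = Vᵢ/Q.
τ₁ = 8.106/1.912 = 4.23954 s; τ₂ = 44.21/1.912 = 23.1224 s.
Solving the cascade with C₁(0)=C₂(0)=0 gives C₂(t) = C_in[1 − (τ₁ e^(−t/τ₁) − τ₂ e^(−t/τ₂))/(τ₁ − τ₂)].
At t = 62.70: e^(−t/τ₁) = 3.77634e-07, e^(−t/τ₂) = 0.0664266.
C₂ = 3.763·[1 − (4.23954·3.77634e-07 − 23.1224·0.0664266)/(-18.8828)] = 3.763·0.918660 = 3.45692 g/L.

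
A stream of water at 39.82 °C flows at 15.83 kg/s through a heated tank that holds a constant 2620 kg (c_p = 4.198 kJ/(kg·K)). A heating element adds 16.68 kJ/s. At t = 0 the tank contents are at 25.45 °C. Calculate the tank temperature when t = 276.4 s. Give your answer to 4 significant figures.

Energy balance: M c_p dT/dt = ṁ c_p (T_in − T) + 16.68.
τ = M/ṁ = 165.509 s; T_ss = T_in + Q̇/(ṁ c_p) = 39.82 + 16.68/(15.83·4.198) = 40.0710 °C.
This is linear first-order; T(t) = T_ss + (T₀ − T_ss) e^(−t/τ).
T(276.4) = 40.0710 + (-14.6210)·e^(−276.4/165.509) = 40.0710 + (-14.6210)·0.188246 = 37.3187 °C.

37.32 °C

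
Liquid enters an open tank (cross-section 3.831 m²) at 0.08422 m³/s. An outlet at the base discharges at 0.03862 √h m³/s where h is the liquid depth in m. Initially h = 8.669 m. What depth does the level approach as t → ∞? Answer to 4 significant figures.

4.756 m

Level balance: A dh/dt = 0.08422 − 0.03862 √h. Setting dh/dt = 0:
Q_in = 0.03862 √h_ss ⇒ √h_ss = 0.08422/0.03862 = 2.18074.
h_ss = 2.18074² = 4.75561 m. (Since h₀ = 8.669 m > h_ss, the level will fall toward this value.)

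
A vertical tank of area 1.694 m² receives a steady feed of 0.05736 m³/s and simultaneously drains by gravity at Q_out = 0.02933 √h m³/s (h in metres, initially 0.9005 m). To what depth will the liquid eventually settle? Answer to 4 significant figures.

Volume balance on the tank: A dh/dt = Q_in − 0.02933 √h. At steady state dh/dt = 0:
Q_in = 0.02933 √h_ss ⇒ √h_ss = 0.05736/0.02933 = 1.95568.
h_ss = 1.95568² = 3.82467 m. (Since h₀ = 0.9005 m < h_ss, the level will rise toward this value.)

3.825 m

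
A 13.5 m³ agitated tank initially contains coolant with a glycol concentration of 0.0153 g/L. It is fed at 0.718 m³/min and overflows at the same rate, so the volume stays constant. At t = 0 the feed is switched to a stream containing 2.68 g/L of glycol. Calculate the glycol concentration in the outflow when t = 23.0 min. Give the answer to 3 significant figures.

1.90 g/L

Accumulation = in − out for the solute gives V dC/dt = Q(C_in − C).
Time constant τ = V/Q = 13.5/0.718 = 18.802 min.
Solution: C(t) = C_in + (C₀ − C_in) e^(−t/τ).
C(23.0) = 2.68 + (0.0153 − 2.68)·e^(−23.0/18.802) = 2.68 + (-2.6647)·0.29427 = 1.8959 g/L.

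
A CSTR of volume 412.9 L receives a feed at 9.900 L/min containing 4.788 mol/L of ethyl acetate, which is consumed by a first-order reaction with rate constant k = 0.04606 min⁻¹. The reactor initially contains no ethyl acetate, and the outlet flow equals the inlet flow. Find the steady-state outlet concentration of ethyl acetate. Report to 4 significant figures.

Accumulation = in − out − consumed: V dC/dt = Q C_in − Q C − k V C.
At steady state: 0 = Q C_in − (Q + kV) C_ss, so C_ss = Q C_in/(Q + kV).
C_ss = 9.900·4.788/(9.900 + 0.04606·412.9) = 47.4012/28.9182 = 1.63915 mol/L.

1.639 mol/L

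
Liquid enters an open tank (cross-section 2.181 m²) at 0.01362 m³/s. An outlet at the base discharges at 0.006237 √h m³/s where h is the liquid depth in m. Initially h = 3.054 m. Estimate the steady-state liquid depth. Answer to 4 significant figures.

A dh/dt = Q_in − 0.006237 √h. Steady state requires inflow = outflow:
Q_in = 0.006237 √h_ss ⇒ √h_ss = 0.01362/0.006237 = 2.18374.
h_ss = 2.18374² = 4.76873 m. (Since h₀ = 3.054 m < h_ss, the level will rise toward this value.)

4.769 m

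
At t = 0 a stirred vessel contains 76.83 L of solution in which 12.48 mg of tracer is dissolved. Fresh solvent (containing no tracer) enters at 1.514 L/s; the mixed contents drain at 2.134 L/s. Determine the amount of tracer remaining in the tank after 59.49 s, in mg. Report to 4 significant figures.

1.314 mg

Let m(t) be the amount of tracer. Volume: V(t) = V₀ + (Q_in − Q_out) t = 76.83 − 0.620000 t; V(59.49) = 39.9462 L.
Solute balance: dm/dt = 0 − Q_out C = −Q_out m/V(t).
Separate: dm/m = −Q_out dt/V(t) ⇒ ln(m/m₀) = −(Q_out/(Q_in−Q_out)) ln(V/V₀).
m = m₀ (V₀/V)^(Q_out/(Q_in−Q_out)) = 12.48 × (76.83/39.9462)^(-3.44194) = 1.31375 mg.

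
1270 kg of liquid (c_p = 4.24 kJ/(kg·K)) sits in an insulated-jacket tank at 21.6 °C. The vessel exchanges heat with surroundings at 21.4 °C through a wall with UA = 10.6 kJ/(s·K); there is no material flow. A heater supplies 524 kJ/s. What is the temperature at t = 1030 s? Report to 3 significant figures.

Heat balance on the well-mixed liquid: M c_p dT/dt = −UA(T − T_amb) + Q̇.
dT/dt = (T_ss − T)/τ with T_ss = T_amb + Q̇/UA = 21.4 + 524/10.6 = 70.834 °C, τ = M c_p/UA = 1270·4.24/10.6 = 508.00 s.
Integrating: T(t) = T_ss + (T₀ − T_ss) e^(−t/τ).
T(1030) = 70.834 + (-49.234)·0.13166 = 64.352 °C.

64.4 °C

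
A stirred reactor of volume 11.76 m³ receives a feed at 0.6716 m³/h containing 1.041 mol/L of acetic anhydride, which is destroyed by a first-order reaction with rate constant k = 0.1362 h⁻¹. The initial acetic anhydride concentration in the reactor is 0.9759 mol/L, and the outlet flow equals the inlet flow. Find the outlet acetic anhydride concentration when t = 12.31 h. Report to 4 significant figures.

Species balance: V dC/dt = Q C_in − Q C − k V C.
dC/dt = (Q/V) C_in − (Q/V + k) C; effective rate a = Q/V + k = 0.0571088 + 0.1362 = 0.193309 h⁻¹.
C_ss = Q C_in/(Q + kV) = 0.307541 mol/L; C(t) = C_ss + (C₀ − C_ss) e^(−a t).
C(12.31) = 0.307541 + (0.668359)·e^(−0.193309·12.31) = 0.307541 + (0.668359)·0.0925847 = 0.369420 mol/L.

0.3694 mol/L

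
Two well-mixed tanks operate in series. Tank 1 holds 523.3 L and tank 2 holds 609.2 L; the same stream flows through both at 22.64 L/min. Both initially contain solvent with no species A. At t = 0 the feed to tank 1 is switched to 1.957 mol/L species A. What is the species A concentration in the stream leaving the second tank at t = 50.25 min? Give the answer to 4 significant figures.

Time constants: τᵢ = Vᵢ/Q for each well-mixed tank.
τ₁ = 523.3/22.64 = 23.1140 min; τ₂ = 609.2/22.64 = 26.9081 min.
Tank 1: C₁ = C_in(1 − e^(−t/τ₁)). Tank 2 (τ₁ ≠ τ₂): C₂ = C_in[1 − (τ₁ e^(−t/τ₁) − τ₂ e^(−t/τ₂))/(τ₁ − τ₂)].
At t = 50.25: e^(−t/τ₁) = 0.113721, e^(−t/τ₂) = 0.154515.
C₂ = 1.957·[1 − (23.1140·0.113721 − 26.9081·0.154515)/(-3.79417)] = 1.957·0.596968 = 1.16827 mol/L.

1.168 mol/L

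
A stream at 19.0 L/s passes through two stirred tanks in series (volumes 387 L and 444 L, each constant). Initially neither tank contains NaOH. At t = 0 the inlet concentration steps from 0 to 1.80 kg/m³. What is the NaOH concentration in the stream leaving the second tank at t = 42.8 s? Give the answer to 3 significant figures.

1.05 kg/m³

Species balance on tank i: dCᵢ/dt = (Cᵢ₋₁ − Cᵢ)/τᵢ with τᵢ = Vᵢ/Q.
τ₁ = 387/19.0 = 20.368 s; τ₂ = 444/19.0 = 23.368 s.
Solving the cascade with C₁(0)=C₂(0)=0 gives C₂(t) = C_in[1 − (τ₁ e^(−t/τ₁) − τ₂ e^(−t/τ₂))/(τ₁ − τ₂)].
At t = 42.8: e^(−t/τ₁) = 0.12230, e^(−t/τ₂) = 0.16017.
C₂ = 1.80·[1 − (20.368·0.12230 − 23.368·0.16017)/(-3.0000)] = 1.80·0.58272 = 1.0489 kg/m³.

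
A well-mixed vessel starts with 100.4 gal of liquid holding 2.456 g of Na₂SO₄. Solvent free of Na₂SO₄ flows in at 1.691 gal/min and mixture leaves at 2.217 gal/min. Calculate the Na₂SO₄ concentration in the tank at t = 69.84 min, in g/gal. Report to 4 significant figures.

Total volume: dV/dt = Q_in − Q_out = -0.526000 gal/min, so V(t) = 100.4 − 0.526000 t and V(69.84) = 63.6642 gal.
No Na₂SO₄ enters, so dm/dt = −Q_out · (m/V).
Separate: dm/m = −Q_out dt/V(t) ⇒ ln(m/m₀) = −(Q_out/(Q_in−Q_out)) ln(V/V₀).
m = m₀ (V₀/V)^(Q_out/(Q_in−Q_out)) = 2.456 × (100.4/63.6642)^(-4.21483) = 0.360058 g.
C = m/V = 0.360058/63.6642 = 0.00565558 g/gal.

0.005656 g/gal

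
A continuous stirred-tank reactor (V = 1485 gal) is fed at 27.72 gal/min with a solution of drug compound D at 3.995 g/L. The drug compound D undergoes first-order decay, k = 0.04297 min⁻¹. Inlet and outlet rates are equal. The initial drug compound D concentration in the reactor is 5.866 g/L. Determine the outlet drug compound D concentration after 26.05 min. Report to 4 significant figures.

2.145 g/L

Species balance: V dC/dt = Q C_in − Q C − k V C.
This is linear with rate a = Q/V + k = 0.0616367 min⁻¹.
C_ss = Q C_in/(Q + kV) = 1.20989 g/L; C(t) = C_ss + (C₀ − C_ss) e^(−a t).
C(26.05) = 1.20989 + (4.65611)·e^(−0.0616367·26.05) = 1.20989 + (4.65611)·0.200762 = 2.14466 g/L.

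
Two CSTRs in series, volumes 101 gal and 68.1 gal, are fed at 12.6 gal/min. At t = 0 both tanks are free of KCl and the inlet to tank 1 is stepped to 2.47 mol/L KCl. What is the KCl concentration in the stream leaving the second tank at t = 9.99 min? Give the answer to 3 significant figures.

1.09 mol/L

Species balance on tank i: dCᵢ/dt = (Cᵢ₋₁ − Cᵢ)/τᵢ with τᵢ = Vᵢ/Q.
τ₁ = 101/12.6 = 8.0159 min; τ₂ = 68.1/12.6 = 5.4048 min.
Solving the cascade with C₁(0)=C₂(0)=0 gives C₂(t) = C_in[1 − (τ₁ e^(−t/τ₁) − τ₂ e^(−t/τ₂))/(τ₁ − τ₂)].
At t = 9.99: e^(−t/τ₁) = 0.28757, e^(−t/τ₂) = 0.15749.
C₂ = 2.47·[1 − (8.0159·0.28757 − 5.4048·0.15749)/(2.6111)] = 2.47·0.44317 = 1.0946 mol/L.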